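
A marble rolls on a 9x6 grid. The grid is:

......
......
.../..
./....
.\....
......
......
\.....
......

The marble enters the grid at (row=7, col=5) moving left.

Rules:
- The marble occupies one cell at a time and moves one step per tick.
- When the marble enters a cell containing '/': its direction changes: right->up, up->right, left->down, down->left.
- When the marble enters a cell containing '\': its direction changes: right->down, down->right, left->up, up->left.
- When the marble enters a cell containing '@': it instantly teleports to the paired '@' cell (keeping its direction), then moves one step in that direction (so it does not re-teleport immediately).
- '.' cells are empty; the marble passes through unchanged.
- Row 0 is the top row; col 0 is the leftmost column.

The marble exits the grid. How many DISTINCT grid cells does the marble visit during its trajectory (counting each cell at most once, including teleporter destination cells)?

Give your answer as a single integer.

Step 1: enter (7,5), '.' pass, move left to (7,4)
Step 2: enter (7,4), '.' pass, move left to (7,3)
Step 3: enter (7,3), '.' pass, move left to (7,2)
Step 4: enter (7,2), '.' pass, move left to (7,1)
Step 5: enter (7,1), '.' pass, move left to (7,0)
Step 6: enter (7,0), '\' deflects left->up, move up to (6,0)
Step 7: enter (6,0), '.' pass, move up to (5,0)
Step 8: enter (5,0), '.' pass, move up to (4,0)
Step 9: enter (4,0), '.' pass, move up to (3,0)
Step 10: enter (3,0), '.' pass, move up to (2,0)
Step 11: enter (2,0), '.' pass, move up to (1,0)
Step 12: enter (1,0), '.' pass, move up to (0,0)
Step 13: enter (0,0), '.' pass, move up to (-1,0)
Step 14: at (-1,0) — EXIT via top edge, pos 0
Distinct cells visited: 13 (path length 13)

Answer: 13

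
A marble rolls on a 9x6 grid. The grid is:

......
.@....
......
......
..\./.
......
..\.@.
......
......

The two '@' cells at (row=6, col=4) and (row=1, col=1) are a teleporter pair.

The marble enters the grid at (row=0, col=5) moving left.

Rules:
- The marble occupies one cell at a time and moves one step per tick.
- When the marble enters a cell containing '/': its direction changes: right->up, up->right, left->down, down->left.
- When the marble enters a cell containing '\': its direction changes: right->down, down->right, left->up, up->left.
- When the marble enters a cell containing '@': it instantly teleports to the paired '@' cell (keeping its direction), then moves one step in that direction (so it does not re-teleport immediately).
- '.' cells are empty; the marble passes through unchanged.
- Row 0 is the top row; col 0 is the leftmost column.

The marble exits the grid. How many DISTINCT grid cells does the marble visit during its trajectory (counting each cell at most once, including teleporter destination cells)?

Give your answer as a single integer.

Answer: 6

Derivation:
Step 1: enter (0,5), '.' pass, move left to (0,4)
Step 2: enter (0,4), '.' pass, move left to (0,3)
Step 3: enter (0,3), '.' pass, move left to (0,2)
Step 4: enter (0,2), '.' pass, move left to (0,1)
Step 5: enter (0,1), '.' pass, move left to (0,0)
Step 6: enter (0,0), '.' pass, move left to (0,-1)
Step 7: at (0,-1) — EXIT via left edge, pos 0
Distinct cells visited: 6 (path length 6)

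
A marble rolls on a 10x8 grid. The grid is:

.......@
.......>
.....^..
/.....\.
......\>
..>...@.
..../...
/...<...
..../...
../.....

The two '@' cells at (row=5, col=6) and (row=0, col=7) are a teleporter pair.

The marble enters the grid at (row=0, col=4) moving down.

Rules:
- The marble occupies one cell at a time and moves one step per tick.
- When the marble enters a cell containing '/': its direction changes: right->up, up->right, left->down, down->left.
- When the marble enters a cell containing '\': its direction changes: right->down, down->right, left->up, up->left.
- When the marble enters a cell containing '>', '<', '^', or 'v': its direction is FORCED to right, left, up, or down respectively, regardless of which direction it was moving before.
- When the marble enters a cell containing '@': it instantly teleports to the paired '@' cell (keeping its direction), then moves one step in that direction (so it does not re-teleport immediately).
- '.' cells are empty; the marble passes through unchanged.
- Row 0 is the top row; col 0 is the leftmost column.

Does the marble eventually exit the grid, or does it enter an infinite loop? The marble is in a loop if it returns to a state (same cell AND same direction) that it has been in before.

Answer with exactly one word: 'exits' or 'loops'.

Answer: exits

Derivation:
Step 1: enter (0,4), '.' pass, move down to (1,4)
Step 2: enter (1,4), '.' pass, move down to (2,4)
Step 3: enter (2,4), '.' pass, move down to (3,4)
Step 4: enter (3,4), '.' pass, move down to (4,4)
Step 5: enter (4,4), '.' pass, move down to (5,4)
Step 6: enter (5,4), '.' pass, move down to (6,4)
Step 7: enter (6,4), '/' deflects down->left, move left to (6,3)
Step 8: enter (6,3), '.' pass, move left to (6,2)
Step 9: enter (6,2), '.' pass, move left to (6,1)
Step 10: enter (6,1), '.' pass, move left to (6,0)
Step 11: enter (6,0), '.' pass, move left to (6,-1)
Step 12: at (6,-1) — EXIT via left edge, pos 6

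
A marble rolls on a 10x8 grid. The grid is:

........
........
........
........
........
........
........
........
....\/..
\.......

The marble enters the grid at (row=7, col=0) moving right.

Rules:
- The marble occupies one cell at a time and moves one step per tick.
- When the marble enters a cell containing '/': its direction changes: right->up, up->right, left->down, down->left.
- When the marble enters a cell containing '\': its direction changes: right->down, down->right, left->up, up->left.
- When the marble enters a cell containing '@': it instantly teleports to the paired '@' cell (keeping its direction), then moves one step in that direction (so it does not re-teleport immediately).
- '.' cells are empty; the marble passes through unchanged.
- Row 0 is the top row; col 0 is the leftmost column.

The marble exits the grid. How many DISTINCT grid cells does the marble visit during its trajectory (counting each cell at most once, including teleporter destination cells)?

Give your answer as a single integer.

Step 1: enter (7,0), '.' pass, move right to (7,1)
Step 2: enter (7,1), '.' pass, move right to (7,2)
Step 3: enter (7,2), '.' pass, move right to (7,3)
Step 4: enter (7,3), '.' pass, move right to (7,4)
Step 5: enter (7,4), '.' pass, move right to (7,5)
Step 6: enter (7,5), '.' pass, move right to (7,6)
Step 7: enter (7,6), '.' pass, move right to (7,7)
Step 8: enter (7,7), '.' pass, move right to (7,8)
Step 9: at (7,8) — EXIT via right edge, pos 7
Distinct cells visited: 8 (path length 8)

Answer: 8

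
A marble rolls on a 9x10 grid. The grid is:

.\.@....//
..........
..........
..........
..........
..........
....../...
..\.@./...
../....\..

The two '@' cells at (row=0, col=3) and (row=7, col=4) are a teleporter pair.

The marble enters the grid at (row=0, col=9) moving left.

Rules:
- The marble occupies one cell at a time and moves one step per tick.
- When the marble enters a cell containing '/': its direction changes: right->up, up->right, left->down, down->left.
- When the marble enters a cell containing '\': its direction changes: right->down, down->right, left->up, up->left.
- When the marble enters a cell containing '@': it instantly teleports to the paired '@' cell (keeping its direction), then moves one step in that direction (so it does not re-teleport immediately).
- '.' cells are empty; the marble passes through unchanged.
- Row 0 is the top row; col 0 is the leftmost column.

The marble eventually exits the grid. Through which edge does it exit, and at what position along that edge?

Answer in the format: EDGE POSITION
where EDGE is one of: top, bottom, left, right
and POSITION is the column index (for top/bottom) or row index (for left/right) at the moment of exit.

Step 1: enter (0,9), '/' deflects left->down, move down to (1,9)
Step 2: enter (1,9), '.' pass, move down to (2,9)
Step 3: enter (2,9), '.' pass, move down to (3,9)
Step 4: enter (3,9), '.' pass, move down to (4,9)
Step 5: enter (4,9), '.' pass, move down to (5,9)
Step 6: enter (5,9), '.' pass, move down to (6,9)
Step 7: enter (6,9), '.' pass, move down to (7,9)
Step 8: enter (7,9), '.' pass, move down to (8,9)
Step 9: enter (8,9), '.' pass, move down to (9,9)
Step 10: at (9,9) — EXIT via bottom edge, pos 9

Answer: bottom 9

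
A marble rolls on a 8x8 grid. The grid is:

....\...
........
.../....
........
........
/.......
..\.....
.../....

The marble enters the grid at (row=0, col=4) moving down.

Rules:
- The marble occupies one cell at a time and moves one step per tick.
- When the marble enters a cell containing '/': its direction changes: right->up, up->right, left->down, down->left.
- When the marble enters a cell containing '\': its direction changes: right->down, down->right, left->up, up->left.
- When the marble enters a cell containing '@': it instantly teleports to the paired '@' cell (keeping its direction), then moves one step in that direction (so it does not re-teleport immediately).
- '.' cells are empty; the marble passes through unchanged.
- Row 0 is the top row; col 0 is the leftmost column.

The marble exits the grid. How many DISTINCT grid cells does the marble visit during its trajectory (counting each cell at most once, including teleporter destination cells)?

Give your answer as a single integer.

Answer: 4

Derivation:
Step 1: enter (0,4), '\' deflects down->right, move right to (0,5)
Step 2: enter (0,5), '.' pass, move right to (0,6)
Step 3: enter (0,6), '.' pass, move right to (0,7)
Step 4: enter (0,7), '.' pass, move right to (0,8)
Step 5: at (0,8) — EXIT via right edge, pos 0
Distinct cells visited: 4 (path length 4)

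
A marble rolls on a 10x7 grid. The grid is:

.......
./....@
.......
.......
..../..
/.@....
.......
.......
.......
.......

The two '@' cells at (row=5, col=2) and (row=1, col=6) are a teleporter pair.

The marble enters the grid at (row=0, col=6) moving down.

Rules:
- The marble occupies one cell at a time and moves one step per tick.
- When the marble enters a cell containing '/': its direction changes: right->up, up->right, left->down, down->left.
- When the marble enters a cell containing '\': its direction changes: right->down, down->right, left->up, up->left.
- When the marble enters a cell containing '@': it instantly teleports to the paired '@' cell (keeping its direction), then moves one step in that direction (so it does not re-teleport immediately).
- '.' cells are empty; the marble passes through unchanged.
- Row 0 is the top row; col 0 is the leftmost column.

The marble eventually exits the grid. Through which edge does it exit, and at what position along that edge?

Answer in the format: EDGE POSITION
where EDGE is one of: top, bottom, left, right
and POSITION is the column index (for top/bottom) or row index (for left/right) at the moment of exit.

Step 1: enter (0,6), '.' pass, move down to (1,6)
Step 2: enter (1,6), '@' teleport (1,6)->(5,2), also enter (5,2), move down to (6,2)
Step 3: enter (6,2), '.' pass, move down to (7,2)
Step 4: enter (7,2), '.' pass, move down to (8,2)
Step 5: enter (8,2), '.' pass, move down to (9,2)
Step 6: enter (9,2), '.' pass, move down to (10,2)
Step 7: at (10,2) — EXIT via bottom edge, pos 2

Answer: bottom 2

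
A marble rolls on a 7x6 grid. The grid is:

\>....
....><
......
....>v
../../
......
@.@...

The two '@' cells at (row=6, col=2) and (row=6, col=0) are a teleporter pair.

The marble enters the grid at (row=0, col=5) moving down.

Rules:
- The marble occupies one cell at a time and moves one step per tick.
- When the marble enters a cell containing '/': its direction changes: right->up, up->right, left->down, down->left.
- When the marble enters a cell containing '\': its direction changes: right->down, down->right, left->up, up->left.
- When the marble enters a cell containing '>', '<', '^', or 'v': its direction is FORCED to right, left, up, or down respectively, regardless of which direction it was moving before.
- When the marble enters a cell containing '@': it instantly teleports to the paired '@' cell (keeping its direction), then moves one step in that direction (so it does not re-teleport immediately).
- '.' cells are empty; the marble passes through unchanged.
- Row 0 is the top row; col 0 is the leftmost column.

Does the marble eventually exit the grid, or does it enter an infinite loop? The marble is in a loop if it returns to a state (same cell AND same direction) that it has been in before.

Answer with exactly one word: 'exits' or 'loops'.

Answer: loops

Derivation:
Step 1: enter (0,5), '.' pass, move down to (1,5)
Step 2: enter (1,5), '<' forces down->left, move left to (1,4)
Step 3: enter (1,4), '>' forces left->right, move right to (1,5)
Step 4: enter (1,5), '<' forces right->left, move left to (1,4)
Step 5: at (1,4) dir=left — LOOP DETECTED (seen before)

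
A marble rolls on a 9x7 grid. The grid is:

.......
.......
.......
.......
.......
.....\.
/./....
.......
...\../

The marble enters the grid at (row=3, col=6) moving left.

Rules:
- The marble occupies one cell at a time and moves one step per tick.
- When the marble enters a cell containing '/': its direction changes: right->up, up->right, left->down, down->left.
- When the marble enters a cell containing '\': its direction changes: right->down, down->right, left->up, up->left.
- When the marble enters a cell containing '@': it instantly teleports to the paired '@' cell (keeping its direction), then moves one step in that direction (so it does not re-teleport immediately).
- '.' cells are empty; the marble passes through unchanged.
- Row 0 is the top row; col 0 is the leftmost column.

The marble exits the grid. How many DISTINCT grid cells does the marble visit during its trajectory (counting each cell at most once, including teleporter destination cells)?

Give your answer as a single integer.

Answer: 7

Derivation:
Step 1: enter (3,6), '.' pass, move left to (3,5)
Step 2: enter (3,5), '.' pass, move left to (3,4)
Step 3: enter (3,4), '.' pass, move left to (3,3)
Step 4: enter (3,3), '.' pass, move left to (3,2)
Step 5: enter (3,2), '.' pass, move left to (3,1)
Step 6: enter (3,1), '.' pass, move left to (3,0)
Step 7: enter (3,0), '.' pass, move left to (3,-1)
Step 8: at (3,-1) — EXIT via left edge, pos 3
Distinct cells visited: 7 (path length 7)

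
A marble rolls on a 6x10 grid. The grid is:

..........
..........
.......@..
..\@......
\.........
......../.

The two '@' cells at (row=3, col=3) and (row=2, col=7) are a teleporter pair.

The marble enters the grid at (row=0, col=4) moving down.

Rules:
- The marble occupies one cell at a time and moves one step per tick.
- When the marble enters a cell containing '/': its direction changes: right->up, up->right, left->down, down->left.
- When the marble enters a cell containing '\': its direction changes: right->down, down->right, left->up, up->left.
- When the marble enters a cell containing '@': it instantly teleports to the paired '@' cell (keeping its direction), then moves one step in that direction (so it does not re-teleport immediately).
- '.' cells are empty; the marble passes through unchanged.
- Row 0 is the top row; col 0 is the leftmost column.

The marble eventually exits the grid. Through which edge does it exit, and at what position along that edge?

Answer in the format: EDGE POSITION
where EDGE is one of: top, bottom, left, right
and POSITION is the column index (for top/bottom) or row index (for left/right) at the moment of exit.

Step 1: enter (0,4), '.' pass, move down to (1,4)
Step 2: enter (1,4), '.' pass, move down to (2,4)
Step 3: enter (2,4), '.' pass, move down to (3,4)
Step 4: enter (3,4), '.' pass, move down to (4,4)
Step 5: enter (4,4), '.' pass, move down to (5,4)
Step 6: enter (5,4), '.' pass, move down to (6,4)
Step 7: at (6,4) — EXIT via bottom edge, pos 4

Answer: bottom 4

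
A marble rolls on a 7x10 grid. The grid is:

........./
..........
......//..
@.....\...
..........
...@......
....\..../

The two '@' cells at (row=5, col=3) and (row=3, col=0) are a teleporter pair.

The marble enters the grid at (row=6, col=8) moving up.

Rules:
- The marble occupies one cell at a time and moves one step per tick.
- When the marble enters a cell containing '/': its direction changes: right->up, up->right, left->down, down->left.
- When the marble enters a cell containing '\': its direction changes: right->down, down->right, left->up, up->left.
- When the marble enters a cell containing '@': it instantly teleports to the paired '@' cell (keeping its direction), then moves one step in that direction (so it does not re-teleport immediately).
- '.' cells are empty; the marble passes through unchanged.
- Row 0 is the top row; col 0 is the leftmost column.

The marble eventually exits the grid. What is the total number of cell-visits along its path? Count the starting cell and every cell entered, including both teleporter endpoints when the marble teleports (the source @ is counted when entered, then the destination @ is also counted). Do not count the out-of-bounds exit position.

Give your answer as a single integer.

Step 1: enter (6,8), '.' pass, move up to (5,8)
Step 2: enter (5,8), '.' pass, move up to (4,8)
Step 3: enter (4,8), '.' pass, move up to (3,8)
Step 4: enter (3,8), '.' pass, move up to (2,8)
Step 5: enter (2,8), '.' pass, move up to (1,8)
Step 6: enter (1,8), '.' pass, move up to (0,8)
Step 7: enter (0,8), '.' pass, move up to (-1,8)
Step 8: at (-1,8) — EXIT via top edge, pos 8
Path length (cell visits): 7

Answer: 7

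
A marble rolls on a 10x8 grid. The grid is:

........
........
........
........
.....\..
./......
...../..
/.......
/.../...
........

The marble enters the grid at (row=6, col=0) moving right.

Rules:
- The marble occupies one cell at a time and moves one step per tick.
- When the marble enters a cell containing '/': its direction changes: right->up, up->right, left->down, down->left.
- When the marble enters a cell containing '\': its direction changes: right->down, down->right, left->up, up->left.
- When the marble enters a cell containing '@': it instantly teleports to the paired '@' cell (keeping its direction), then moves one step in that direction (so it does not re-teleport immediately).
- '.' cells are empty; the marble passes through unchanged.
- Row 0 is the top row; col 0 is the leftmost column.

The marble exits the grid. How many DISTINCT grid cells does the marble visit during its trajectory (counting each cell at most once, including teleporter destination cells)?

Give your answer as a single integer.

Answer: 13

Derivation:
Step 1: enter (6,0), '.' pass, move right to (6,1)
Step 2: enter (6,1), '.' pass, move right to (6,2)
Step 3: enter (6,2), '.' pass, move right to (6,3)
Step 4: enter (6,3), '.' pass, move right to (6,4)
Step 5: enter (6,4), '.' pass, move right to (6,5)
Step 6: enter (6,5), '/' deflects right->up, move up to (5,5)
Step 7: enter (5,5), '.' pass, move up to (4,5)
Step 8: enter (4,5), '\' deflects up->left, move left to (4,4)
Step 9: enter (4,4), '.' pass, move left to (4,3)
Step 10: enter (4,3), '.' pass, move left to (4,2)
Step 11: enter (4,2), '.' pass, move left to (4,1)
Step 12: enter (4,1), '.' pass, move left to (4,0)
Step 13: enter (4,0), '.' pass, move left to (4,-1)
Step 14: at (4,-1) — EXIT via left edge, pos 4
Distinct cells visited: 13 (path length 13)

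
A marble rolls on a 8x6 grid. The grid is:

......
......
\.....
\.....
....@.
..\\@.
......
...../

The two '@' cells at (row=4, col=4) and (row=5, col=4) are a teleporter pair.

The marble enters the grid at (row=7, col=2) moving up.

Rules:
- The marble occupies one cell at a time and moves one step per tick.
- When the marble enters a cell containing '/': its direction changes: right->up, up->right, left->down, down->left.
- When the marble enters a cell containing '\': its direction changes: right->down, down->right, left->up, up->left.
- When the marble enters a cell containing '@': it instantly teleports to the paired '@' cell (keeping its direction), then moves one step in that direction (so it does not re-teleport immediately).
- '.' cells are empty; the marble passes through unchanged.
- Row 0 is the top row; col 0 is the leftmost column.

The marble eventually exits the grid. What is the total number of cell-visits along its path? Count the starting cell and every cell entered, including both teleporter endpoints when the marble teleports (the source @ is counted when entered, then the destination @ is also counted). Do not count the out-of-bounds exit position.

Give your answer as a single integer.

Answer: 5

Derivation:
Step 1: enter (7,2), '.' pass, move up to (6,2)
Step 2: enter (6,2), '.' pass, move up to (5,2)
Step 3: enter (5,2), '\' deflects up->left, move left to (5,1)
Step 4: enter (5,1), '.' pass, move left to (5,0)
Step 5: enter (5,0), '.' pass, move left to (5,-1)
Step 6: at (5,-1) — EXIT via left edge, pos 5
Path length (cell visits): 5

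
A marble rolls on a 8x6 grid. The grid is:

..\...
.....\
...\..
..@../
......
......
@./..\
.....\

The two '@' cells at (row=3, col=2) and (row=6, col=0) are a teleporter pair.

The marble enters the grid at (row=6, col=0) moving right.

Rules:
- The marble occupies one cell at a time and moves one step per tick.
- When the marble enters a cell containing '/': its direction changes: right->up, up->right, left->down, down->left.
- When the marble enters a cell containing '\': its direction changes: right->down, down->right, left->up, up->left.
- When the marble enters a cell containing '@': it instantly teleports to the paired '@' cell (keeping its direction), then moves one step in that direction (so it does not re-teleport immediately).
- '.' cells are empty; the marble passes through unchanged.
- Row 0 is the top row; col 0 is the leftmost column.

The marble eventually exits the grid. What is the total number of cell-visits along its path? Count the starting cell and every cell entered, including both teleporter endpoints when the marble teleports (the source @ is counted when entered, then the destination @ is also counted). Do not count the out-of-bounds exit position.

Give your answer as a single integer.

Step 1: enter (6,0), '@' teleport (6,0)->(3,2), also enter (3,2), move right to (3,3)
Step 2: enter (3,3), '.' pass, move right to (3,4)
Step 3: enter (3,4), '.' pass, move right to (3,5)
Step 4: enter (3,5), '/' deflects right->up, move up to (2,5)
Step 5: enter (2,5), '.' pass, move up to (1,5)
Step 6: enter (1,5), '\' deflects up->left, move left to (1,4)
Step 7: enter (1,4), '.' pass, move left to (1,3)
Step 8: enter (1,3), '.' pass, move left to (1,2)
Step 9: enter (1,2), '.' pass, move left to (1,1)
Step 10: enter (1,1), '.' pass, move left to (1,0)
Step 11: enter (1,0), '.' pass, move left to (1,-1)
Step 12: at (1,-1) — EXIT via left edge, pos 1
Path length (cell visits): 12

Answer: 12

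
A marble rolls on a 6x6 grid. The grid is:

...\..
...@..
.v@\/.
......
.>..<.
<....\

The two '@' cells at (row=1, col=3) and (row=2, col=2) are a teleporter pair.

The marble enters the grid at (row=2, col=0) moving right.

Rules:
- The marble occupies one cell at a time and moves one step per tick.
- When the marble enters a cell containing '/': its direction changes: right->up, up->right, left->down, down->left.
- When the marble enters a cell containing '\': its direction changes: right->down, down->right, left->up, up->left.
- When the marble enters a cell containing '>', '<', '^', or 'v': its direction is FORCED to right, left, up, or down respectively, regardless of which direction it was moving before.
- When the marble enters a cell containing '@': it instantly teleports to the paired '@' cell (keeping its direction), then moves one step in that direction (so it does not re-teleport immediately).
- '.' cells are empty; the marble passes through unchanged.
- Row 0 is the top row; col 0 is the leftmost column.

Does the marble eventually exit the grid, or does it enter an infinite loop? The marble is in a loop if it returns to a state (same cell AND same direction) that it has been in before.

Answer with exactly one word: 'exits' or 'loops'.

Step 1: enter (2,0), '.' pass, move right to (2,1)
Step 2: enter (2,1), 'v' forces right->down, move down to (3,1)
Step 3: enter (3,1), '.' pass, move down to (4,1)
Step 4: enter (4,1), '>' forces down->right, move right to (4,2)
Step 5: enter (4,2), '.' pass, move right to (4,3)
Step 6: enter (4,3), '.' pass, move right to (4,4)
Step 7: enter (4,4), '<' forces right->left, move left to (4,3)
Step 8: enter (4,3), '.' pass, move left to (4,2)
Step 9: enter (4,2), '.' pass, move left to (4,1)
Step 10: enter (4,1), '>' forces left->right, move right to (4,2)
Step 11: at (4,2) dir=right — LOOP DETECTED (seen before)

Answer: loops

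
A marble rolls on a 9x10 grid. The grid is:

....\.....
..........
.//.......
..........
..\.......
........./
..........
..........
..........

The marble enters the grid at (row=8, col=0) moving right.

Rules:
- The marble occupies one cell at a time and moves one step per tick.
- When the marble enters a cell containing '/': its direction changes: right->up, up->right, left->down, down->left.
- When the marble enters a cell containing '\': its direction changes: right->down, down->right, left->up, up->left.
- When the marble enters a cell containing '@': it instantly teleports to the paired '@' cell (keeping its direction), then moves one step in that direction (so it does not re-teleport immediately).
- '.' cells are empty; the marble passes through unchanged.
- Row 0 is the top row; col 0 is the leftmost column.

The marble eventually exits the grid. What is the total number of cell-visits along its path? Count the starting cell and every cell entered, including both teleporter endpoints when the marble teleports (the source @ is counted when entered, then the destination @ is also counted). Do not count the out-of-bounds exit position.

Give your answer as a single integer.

Answer: 10

Derivation:
Step 1: enter (8,0), '.' pass, move right to (8,1)
Step 2: enter (8,1), '.' pass, move right to (8,2)
Step 3: enter (8,2), '.' pass, move right to (8,3)
Step 4: enter (8,3), '.' pass, move right to (8,4)
Step 5: enter (8,4), '.' pass, move right to (8,5)
Step 6: enter (8,5), '.' pass, move right to (8,6)
Step 7: enter (8,6), '.' pass, move right to (8,7)
Step 8: enter (8,7), '.' pass, move right to (8,8)
Step 9: enter (8,8), '.' pass, move right to (8,9)
Step 10: enter (8,9), '.' pass, move right to (8,10)
Step 11: at (8,10) — EXIT via right edge, pos 8
Path length (cell visits): 10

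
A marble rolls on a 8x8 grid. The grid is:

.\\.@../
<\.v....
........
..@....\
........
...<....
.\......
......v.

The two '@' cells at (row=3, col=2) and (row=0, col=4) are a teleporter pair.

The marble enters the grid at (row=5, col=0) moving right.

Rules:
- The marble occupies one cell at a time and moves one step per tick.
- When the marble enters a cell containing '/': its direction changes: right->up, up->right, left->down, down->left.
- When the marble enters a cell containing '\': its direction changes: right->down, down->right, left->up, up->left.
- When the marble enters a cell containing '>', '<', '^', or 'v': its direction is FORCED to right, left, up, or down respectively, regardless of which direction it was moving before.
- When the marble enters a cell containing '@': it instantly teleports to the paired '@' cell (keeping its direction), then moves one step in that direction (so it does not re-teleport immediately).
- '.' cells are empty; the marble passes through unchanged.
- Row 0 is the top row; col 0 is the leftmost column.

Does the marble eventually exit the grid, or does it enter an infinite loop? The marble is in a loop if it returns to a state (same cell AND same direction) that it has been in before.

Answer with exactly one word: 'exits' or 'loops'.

Answer: exits

Derivation:
Step 1: enter (5,0), '.' pass, move right to (5,1)
Step 2: enter (5,1), '.' pass, move right to (5,2)
Step 3: enter (5,2), '.' pass, move right to (5,3)
Step 4: enter (5,3), '<' forces right->left, move left to (5,2)
Step 5: enter (5,2), '.' pass, move left to (5,1)
Step 6: enter (5,1), '.' pass, move left to (5,0)
Step 7: enter (5,0), '.' pass, move left to (5,-1)
Step 8: at (5,-1) — EXIT via left edge, pos 5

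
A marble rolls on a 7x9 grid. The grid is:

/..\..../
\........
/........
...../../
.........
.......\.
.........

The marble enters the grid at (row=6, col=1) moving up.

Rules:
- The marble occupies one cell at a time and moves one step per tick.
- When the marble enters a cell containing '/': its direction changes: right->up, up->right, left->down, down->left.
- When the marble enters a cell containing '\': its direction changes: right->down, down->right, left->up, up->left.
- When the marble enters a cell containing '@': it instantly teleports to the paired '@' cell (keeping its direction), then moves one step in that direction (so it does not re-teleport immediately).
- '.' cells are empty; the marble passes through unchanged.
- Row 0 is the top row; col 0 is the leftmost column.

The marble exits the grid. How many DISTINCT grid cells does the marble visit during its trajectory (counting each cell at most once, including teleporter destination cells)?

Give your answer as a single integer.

Answer: 7

Derivation:
Step 1: enter (6,1), '.' pass, move up to (5,1)
Step 2: enter (5,1), '.' pass, move up to (4,1)
Step 3: enter (4,1), '.' pass, move up to (3,1)
Step 4: enter (3,1), '.' pass, move up to (2,1)
Step 5: enter (2,1), '.' pass, move up to (1,1)
Step 6: enter (1,1), '.' pass, move up to (0,1)
Step 7: enter (0,1), '.' pass, move up to (-1,1)
Step 8: at (-1,1) — EXIT via top edge, pos 1
Distinct cells visited: 7 (path length 7)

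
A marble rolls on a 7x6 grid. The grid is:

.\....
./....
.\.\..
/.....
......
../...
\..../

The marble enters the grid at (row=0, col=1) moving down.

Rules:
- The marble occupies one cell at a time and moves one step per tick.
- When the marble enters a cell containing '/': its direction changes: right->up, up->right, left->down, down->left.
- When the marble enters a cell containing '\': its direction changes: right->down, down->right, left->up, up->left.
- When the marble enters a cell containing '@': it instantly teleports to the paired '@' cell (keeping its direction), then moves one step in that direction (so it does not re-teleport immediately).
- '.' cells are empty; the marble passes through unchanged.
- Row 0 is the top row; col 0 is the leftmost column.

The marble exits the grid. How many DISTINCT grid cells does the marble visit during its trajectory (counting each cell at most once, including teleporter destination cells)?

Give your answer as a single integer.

Step 1: enter (0,1), '\' deflects down->right, move right to (0,2)
Step 2: enter (0,2), '.' pass, move right to (0,3)
Step 3: enter (0,3), '.' pass, move right to (0,4)
Step 4: enter (0,4), '.' pass, move right to (0,5)
Step 5: enter (0,5), '.' pass, move right to (0,6)
Step 6: at (0,6) — EXIT via right edge, pos 0
Distinct cells visited: 5 (path length 5)

Answer: 5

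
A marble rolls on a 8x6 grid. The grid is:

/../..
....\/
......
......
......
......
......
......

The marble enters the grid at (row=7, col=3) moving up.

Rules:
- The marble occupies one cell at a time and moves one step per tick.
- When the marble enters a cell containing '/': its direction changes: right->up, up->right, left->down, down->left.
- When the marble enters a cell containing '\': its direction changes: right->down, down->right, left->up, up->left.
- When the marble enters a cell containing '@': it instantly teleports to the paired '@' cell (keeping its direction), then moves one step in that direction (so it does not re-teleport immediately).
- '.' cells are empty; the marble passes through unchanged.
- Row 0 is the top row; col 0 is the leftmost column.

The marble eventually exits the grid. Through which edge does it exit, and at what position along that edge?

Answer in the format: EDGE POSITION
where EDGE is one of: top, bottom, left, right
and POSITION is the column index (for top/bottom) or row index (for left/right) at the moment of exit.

Step 1: enter (7,3), '.' pass, move up to (6,3)
Step 2: enter (6,3), '.' pass, move up to (5,3)
Step 3: enter (5,3), '.' pass, move up to (4,3)
Step 4: enter (4,3), '.' pass, move up to (3,3)
Step 5: enter (3,3), '.' pass, move up to (2,3)
Step 6: enter (2,3), '.' pass, move up to (1,3)
Step 7: enter (1,3), '.' pass, move up to (0,3)
Step 8: enter (0,3), '/' deflects up->right, move right to (0,4)
Step 9: enter (0,4), '.' pass, move right to (0,5)
Step 10: enter (0,5), '.' pass, move right to (0,6)
Step 11: at (0,6) — EXIT via right edge, pos 0

Answer: right 0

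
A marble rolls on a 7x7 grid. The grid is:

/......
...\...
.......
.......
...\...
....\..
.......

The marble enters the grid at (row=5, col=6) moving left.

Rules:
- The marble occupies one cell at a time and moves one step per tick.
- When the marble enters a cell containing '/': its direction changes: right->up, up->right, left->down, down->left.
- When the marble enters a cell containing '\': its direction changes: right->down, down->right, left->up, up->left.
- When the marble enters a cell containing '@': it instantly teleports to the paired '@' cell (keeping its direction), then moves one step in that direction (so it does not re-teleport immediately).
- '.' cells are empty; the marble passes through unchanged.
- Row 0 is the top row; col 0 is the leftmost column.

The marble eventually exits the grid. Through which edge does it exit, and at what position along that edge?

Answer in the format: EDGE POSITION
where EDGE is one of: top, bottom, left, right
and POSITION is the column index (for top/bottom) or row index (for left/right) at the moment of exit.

Step 1: enter (5,6), '.' pass, move left to (5,5)
Step 2: enter (5,5), '.' pass, move left to (5,4)
Step 3: enter (5,4), '\' deflects left->up, move up to (4,4)
Step 4: enter (4,4), '.' pass, move up to (3,4)
Step 5: enter (3,4), '.' pass, move up to (2,4)
Step 6: enter (2,4), '.' pass, move up to (1,4)
Step 7: enter (1,4), '.' pass, move up to (0,4)
Step 8: enter (0,4), '.' pass, move up to (-1,4)
Step 9: at (-1,4) — EXIT via top edge, pos 4

Answer: top 4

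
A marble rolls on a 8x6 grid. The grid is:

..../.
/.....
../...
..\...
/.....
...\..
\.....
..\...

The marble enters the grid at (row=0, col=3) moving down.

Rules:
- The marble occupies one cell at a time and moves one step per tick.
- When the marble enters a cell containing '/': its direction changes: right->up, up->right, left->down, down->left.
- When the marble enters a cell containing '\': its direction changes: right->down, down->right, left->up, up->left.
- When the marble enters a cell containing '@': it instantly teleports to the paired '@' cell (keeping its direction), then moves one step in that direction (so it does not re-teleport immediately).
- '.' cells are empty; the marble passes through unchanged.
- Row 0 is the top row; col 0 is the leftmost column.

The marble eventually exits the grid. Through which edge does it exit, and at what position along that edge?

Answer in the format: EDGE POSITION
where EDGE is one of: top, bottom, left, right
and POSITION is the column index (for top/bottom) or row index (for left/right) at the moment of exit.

Answer: right 5

Derivation:
Step 1: enter (0,3), '.' pass, move down to (1,3)
Step 2: enter (1,3), '.' pass, move down to (2,3)
Step 3: enter (2,3), '.' pass, move down to (3,3)
Step 4: enter (3,3), '.' pass, move down to (4,3)
Step 5: enter (4,3), '.' pass, move down to (5,3)
Step 6: enter (5,3), '\' deflects down->right, move right to (5,4)
Step 7: enter (5,4), '.' pass, move right to (5,5)
Step 8: enter (5,5), '.' pass, move right to (5,6)
Step 9: at (5,6) — EXIT via right edge, pos 5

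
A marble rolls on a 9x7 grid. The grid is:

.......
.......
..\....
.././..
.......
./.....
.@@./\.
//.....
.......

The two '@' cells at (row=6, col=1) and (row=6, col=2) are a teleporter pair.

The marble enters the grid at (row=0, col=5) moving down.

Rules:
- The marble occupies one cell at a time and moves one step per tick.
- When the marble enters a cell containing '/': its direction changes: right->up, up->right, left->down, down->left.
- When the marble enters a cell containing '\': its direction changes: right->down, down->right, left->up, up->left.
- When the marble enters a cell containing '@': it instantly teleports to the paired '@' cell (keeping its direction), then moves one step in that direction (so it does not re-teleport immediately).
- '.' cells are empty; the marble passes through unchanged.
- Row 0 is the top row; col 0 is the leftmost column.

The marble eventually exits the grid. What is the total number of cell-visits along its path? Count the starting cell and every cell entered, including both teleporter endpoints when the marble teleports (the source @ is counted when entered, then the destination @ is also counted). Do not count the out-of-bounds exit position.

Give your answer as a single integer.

Answer: 8

Derivation:
Step 1: enter (0,5), '.' pass, move down to (1,5)
Step 2: enter (1,5), '.' pass, move down to (2,5)
Step 3: enter (2,5), '.' pass, move down to (3,5)
Step 4: enter (3,5), '.' pass, move down to (4,5)
Step 5: enter (4,5), '.' pass, move down to (5,5)
Step 6: enter (5,5), '.' pass, move down to (6,5)
Step 7: enter (6,5), '\' deflects down->right, move right to (6,6)
Step 8: enter (6,6), '.' pass, move right to (6,7)
Step 9: at (6,7) — EXIT via right edge, pos 6
Path length (cell visits): 8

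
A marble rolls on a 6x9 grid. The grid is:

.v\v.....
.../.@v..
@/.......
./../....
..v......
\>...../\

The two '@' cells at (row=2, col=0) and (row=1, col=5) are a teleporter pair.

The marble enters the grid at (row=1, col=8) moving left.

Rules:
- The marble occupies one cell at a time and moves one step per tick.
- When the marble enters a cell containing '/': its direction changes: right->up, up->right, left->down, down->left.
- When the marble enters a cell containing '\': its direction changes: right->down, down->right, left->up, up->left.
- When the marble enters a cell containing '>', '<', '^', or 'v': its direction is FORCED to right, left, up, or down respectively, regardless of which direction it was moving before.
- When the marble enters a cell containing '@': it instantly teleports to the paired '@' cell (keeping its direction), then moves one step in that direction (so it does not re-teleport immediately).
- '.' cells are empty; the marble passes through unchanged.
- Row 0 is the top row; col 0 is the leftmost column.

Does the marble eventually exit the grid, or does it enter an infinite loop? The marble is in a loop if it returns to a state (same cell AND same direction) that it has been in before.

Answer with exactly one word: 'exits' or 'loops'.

Step 1: enter (1,8), '.' pass, move left to (1,7)
Step 2: enter (1,7), '.' pass, move left to (1,6)
Step 3: enter (1,6), 'v' forces left->down, move down to (2,6)
Step 4: enter (2,6), '.' pass, move down to (3,6)
Step 5: enter (3,6), '.' pass, move down to (4,6)
Step 6: enter (4,6), '.' pass, move down to (5,6)
Step 7: enter (5,6), '.' pass, move down to (6,6)
Step 8: at (6,6) — EXIT via bottom edge, pos 6

Answer: exits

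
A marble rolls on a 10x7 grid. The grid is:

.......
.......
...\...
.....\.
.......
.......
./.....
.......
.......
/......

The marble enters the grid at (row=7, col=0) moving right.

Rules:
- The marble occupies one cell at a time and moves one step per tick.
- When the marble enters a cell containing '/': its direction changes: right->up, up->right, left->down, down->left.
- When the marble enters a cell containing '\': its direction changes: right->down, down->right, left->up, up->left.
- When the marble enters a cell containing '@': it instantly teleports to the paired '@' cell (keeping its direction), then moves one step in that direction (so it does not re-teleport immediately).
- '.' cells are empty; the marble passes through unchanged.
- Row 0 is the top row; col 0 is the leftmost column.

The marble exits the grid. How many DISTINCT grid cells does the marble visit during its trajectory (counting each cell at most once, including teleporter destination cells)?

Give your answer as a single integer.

Answer: 7

Derivation:
Step 1: enter (7,0), '.' pass, move right to (7,1)
Step 2: enter (7,1), '.' pass, move right to (7,2)
Step 3: enter (7,2), '.' pass, move right to (7,3)
Step 4: enter (7,3), '.' pass, move right to (7,4)
Step 5: enter (7,4), '.' pass, move right to (7,5)
Step 6: enter (7,5), '.' pass, move right to (7,6)
Step 7: enter (7,6), '.' pass, move right to (7,7)
Step 8: at (7,7) — EXIT via right edge, pos 7
Distinct cells visited: 7 (path length 7)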